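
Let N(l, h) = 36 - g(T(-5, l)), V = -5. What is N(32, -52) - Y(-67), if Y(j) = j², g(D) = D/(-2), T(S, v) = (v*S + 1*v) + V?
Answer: -9039/2 ≈ -4519.5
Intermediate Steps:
T(S, v) = -5 + v + S*v (T(S, v) = (v*S + 1*v) - 5 = (S*v + v) - 5 = (v + S*v) - 5 = -5 + v + S*v)
g(D) = -D/2 (g(D) = D*(-½) = -D/2)
N(l, h) = 67/2 - 2*l (N(l, h) = 36 - (-1)*(-5 + l - 5*l)/2 = 36 - (-1)*(-5 - 4*l)/2 = 36 - (5/2 + 2*l) = 36 + (-5/2 - 2*l) = 67/2 - 2*l)
N(32, -52) - Y(-67) = (67/2 - 2*32) - 1*(-67)² = (67/2 - 64) - 1*4489 = -61/2 - 4489 = -9039/2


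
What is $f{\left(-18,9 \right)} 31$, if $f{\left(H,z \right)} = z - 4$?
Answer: $155$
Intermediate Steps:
$f{\left(H,z \right)} = -4 + z$ ($f{\left(H,z \right)} = z - 4 = -4 + z$)
$f{\left(-18,9 \right)} 31 = \left(-4 + 9\right) 31 = 5 \cdot 31 = 155$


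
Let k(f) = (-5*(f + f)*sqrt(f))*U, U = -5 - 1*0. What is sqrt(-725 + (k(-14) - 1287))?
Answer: 2*sqrt(-503 - 175*I*sqrt(14)) ≈ 25.404 - 51.55*I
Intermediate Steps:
U = -5 (U = -5 + 0 = -5)
k(f) = 50*f**(3/2) (k(f) = -5*(f + f)*sqrt(f)*(-5) = -5*2*f*sqrt(f)*(-5) = -10*f**(3/2)*(-5) = 50*f**(3/2))
sqrt(-725 + (k(-14) - 1287)) = sqrt(-725 + (50*(-14)**(3/2) - 1287)) = sqrt(-725 + (50*(-14*I*sqrt(14)) - 1287)) = sqrt(-725 + (-700*I*sqrt(14) - 1287)) = sqrt(-725 + (-1287 - 700*I*sqrt(14))) = sqrt(-2012 - 700*I*sqrt(14))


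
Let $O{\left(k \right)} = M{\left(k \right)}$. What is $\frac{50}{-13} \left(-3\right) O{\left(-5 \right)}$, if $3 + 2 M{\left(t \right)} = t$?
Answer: $- \frac{600}{13} \approx -46.154$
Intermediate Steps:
$M{\left(t \right)} = - \frac{3}{2} + \frac{t}{2}$
$O{\left(k \right)} = - \frac{3}{2} + \frac{k}{2}$
$\frac{50}{-13} \left(-3\right) O{\left(-5 \right)} = \frac{50}{-13} \left(-3\right) \left(- \frac{3}{2} + \frac{1}{2} \left(-5\right)\right) = 50 \left(- \frac{1}{13}\right) \left(-3\right) \left(- \frac{3}{2} - \frac{5}{2}\right) = \left(- \frac{50}{13}\right) \left(-3\right) \left(-4\right) = \frac{150}{13} \left(-4\right) = - \frac{600}{13}$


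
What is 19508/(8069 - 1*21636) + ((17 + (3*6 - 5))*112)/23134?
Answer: -202856476/156929489 ≈ -1.2927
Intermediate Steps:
19508/(8069 - 1*21636) + ((17 + (3*6 - 5))*112)/23134 = 19508/(8069 - 21636) + ((17 + (18 - 5))*112)*(1/23134) = 19508/(-13567) + ((17 + 13)*112)*(1/23134) = 19508*(-1/13567) + (30*112)*(1/23134) = -19508/13567 + 3360*(1/23134) = -19508/13567 + 1680/11567 = -202856476/156929489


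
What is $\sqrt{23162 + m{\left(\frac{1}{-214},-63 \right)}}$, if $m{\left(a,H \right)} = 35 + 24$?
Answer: $\sqrt{23221} \approx 152.38$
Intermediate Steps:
$m{\left(a,H \right)} = 59$
$\sqrt{23162 + m{\left(\frac{1}{-214},-63 \right)}} = \sqrt{23162 + 59} = \sqrt{23221}$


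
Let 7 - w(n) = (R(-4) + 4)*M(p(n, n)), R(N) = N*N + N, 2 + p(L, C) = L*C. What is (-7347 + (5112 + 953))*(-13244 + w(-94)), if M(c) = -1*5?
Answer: 16867274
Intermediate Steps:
p(L, C) = -2 + C*L (p(L, C) = -2 + L*C = -2 + C*L)
R(N) = N + N² (R(N) = N² + N = N + N²)
M(c) = -5
w(n) = 87 (w(n) = 7 - (-4*(1 - 4) + 4)*(-5) = 7 - (-4*(-3) + 4)*(-5) = 7 - (12 + 4)*(-5) = 7 - 16*(-5) = 7 - 1*(-80) = 7 + 80 = 87)
(-7347 + (5112 + 953))*(-13244 + w(-94)) = (-7347 + (5112 + 953))*(-13244 + 87) = (-7347 + 6065)*(-13157) = -1282*(-13157) = 16867274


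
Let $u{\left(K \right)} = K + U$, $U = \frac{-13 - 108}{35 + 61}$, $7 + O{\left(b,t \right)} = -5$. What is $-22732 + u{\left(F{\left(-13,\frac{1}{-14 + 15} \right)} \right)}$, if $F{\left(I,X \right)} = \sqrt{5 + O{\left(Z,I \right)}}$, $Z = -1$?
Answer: $- \frac{2182393}{96} + i \sqrt{7} \approx -22733.0 + 2.6458 i$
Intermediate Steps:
$O{\left(b,t \right)} = -12$ ($O{\left(b,t \right)} = -7 - 5 = -12$)
$U = - \frac{121}{96} \approx -1.2604$
$F{\left(I,X \right)} = i \sqrt{7}$ ($F{\left(I,X \right)} = \sqrt{5 - 12} = \sqrt{-7} = i \sqrt{7}$)
$u{\left(K \right)} = - \frac{121}{96} + K$ ($u{\left(K \right)} = K - \frac{121}{96} = - \frac{121}{96} + K$)
$-22732 + u{\left(F{\left(-13,\frac{1}{-14 + 15} \right)} \right)} = -22732 - \left(\frac{121}{96} - i \sqrt{7}\right) = - \frac{2182393}{96} + i \sqrt{7}$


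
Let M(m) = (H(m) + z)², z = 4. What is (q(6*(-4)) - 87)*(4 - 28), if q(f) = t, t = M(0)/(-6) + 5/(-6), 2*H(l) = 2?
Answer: 2208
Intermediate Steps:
H(l) = 1 (H(l) = (½)*2 = 1)
M(m) = 25 (M(m) = (1 + 4)² = 5² = 25)
t = -5 (t = 25/(-6) + 5/(-6) = 25*(-⅙) + 5*(-⅙) = -25/6 - ⅚ = -5)
q(f) = -5
(q(6*(-4)) - 87)*(4 - 28) = (-5 - 87)*(4 - 28) = -92*(-24) = 2208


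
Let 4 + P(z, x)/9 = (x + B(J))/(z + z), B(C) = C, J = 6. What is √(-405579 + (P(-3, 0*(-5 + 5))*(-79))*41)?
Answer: 4*I*√16239 ≈ 509.73*I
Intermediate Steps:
P(z, x) = -36 + 9*(6 + x)/(2*z) (P(z, x) = -36 + 9*((x + 6)/(z + z)) = -36 + 9*((6 + x)/((2*z))) = -36 + 9*((6 + x)*(1/(2*z))) = -36 + 9*((6 + x)/(2*z)) = -36 + 9*(6 + x)/(2*z))
√(-405579 + (P(-3, 0*(-5 + 5))*(-79))*41) = √(-405579 + (((9/2)*(6 + 0*(-5 + 5) - 8*(-3))/(-3))*(-79))*41) = √(-405579 + (((9/2)*(-⅓)*(6 + 0*0 + 24))*(-79))*41) = √(-405579 + (((9/2)*(-⅓)*(6 + 0 + 24))*(-79))*41) = √(-405579 + (((9/2)*(-⅓)*30)*(-79))*41) = √(-405579 - 45*(-79)*41) = √(-405579 + 3555*41) = √(-405579 + 145755) = √(-259824) = 4*I*√16239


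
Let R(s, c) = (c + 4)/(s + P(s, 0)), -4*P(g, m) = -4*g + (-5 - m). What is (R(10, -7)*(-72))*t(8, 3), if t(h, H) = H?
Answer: 2592/85 ≈ 30.494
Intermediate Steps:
P(g, m) = 5/4 + g + m/4 (P(g, m) = -(-4*g + (-5 - m))/4 = -(-5 - m - 4*g)/4 = 5/4 + g + m/4)
R(s, c) = (4 + c)/(5/4 + 2*s) (R(s, c) = (c + 4)/(s + (5/4 + s + (1/4)*0)) = (4 + c)/(s + (5/4 + s + 0)) = (4 + c)/(s + (5/4 + s)) = (4 + c)/(5/4 + 2*s))
(R(10, -7)*(-72))*t(8, 3) = ((4*(4 - 7)/(5 + 8*10))*(-72))*3 = ((4*(-3)/(5 + 80))*(-72))*3 = ((4*(-3)/85)*(-72))*3 = ((4*(1/85)*(-3))*(-72))*3 = -12/85*(-72)*3 = (864/85)*3 = 2592/85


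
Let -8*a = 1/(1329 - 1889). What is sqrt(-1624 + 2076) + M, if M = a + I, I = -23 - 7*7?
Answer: -322559/4480 + 2*sqrt(113) ≈ -50.740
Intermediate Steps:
I = -72 (I = -23 - 49 = -72)
a = 1/4480 (a = -1/(8*(1329 - 1889)) = -1/8/(-560) = -1/8*(-1/560) = 1/4480 ≈ 0.00022321)
M = -322559/4480 (M = 1/4480 - 72 = -322559/4480 ≈ -72.000)
sqrt(-1624 + 2076) + M = sqrt(-1624 + 2076) - 322559/4480 = sqrt(452) - 322559/4480 = 2*sqrt(113) - 322559/4480 = -322559/4480 + 2*sqrt(113)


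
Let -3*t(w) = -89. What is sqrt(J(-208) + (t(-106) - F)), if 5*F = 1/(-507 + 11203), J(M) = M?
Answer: I*sqrt(1147619418330)/80220 ≈ 13.354*I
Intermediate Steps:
t(w) = 89/3 (t(w) = -1/3*(-89) = 89/3)
F = 1/53480 (F = 1/(5*(-507 + 11203)) = (1/5)/10696 = (1/5)*(1/10696) = 1/53480 ≈ 1.8699e-5)
sqrt(J(-208) + (t(-106) - F)) = sqrt(-208 + (89/3 - 1*1/53480)) = sqrt(-208 + (89/3 - 1/53480)) = sqrt(-208 + 4759717/160440) = sqrt(-28611803/160440) = I*sqrt(1147619418330)/80220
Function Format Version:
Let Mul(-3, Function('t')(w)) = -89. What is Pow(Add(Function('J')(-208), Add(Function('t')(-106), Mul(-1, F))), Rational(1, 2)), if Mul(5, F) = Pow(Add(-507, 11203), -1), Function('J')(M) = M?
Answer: Mul(Rational(1, 80220), I, Pow(1147619418330, Rational(1, 2))) ≈ Mul(13.354, I)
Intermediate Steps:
Function('t')(w) = Rational(89, 3) (Function('t')(w) = Mul(Rational(-1, 3), -89) = Rational(89, 3))
F = Rational(1, 53480) (F = Mul(Rational(1, 5), Pow(Add(-507, 11203), -1)) = Mul(Rational(1, 5), Pow(10696, -1)) = Mul(Rational(1, 5), Rational(1, 10696)) = Rational(1, 53480) ≈ 1.8699e-5)
Pow(Add(Function('J')(-208), Add(Function('t')(-106), Mul(-1, F))), Rational(1, 2)) = Pow(Add(-208, Add(Rational(89, 3), Mul(-1, Rational(1, 53480)))), Rational(1, 2)) = Pow(Add(-208, Add(Rational(89, 3), Rational(-1, 53480))), Rational(1, 2)) = Pow(Add(-208, Rational(4759717, 160440)), Rational(1, 2)) = Pow(Rational(-28611803, 160440), Rational(1, 2)) = Mul(Rational(1, 80220), I, Pow(1147619418330, Rational(1, 2)))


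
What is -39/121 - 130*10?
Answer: -157339/121 ≈ -1300.3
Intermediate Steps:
-39/121 - 130*10 = -39*1/121 - 1300 = -39/121 - 1300 = -157339/121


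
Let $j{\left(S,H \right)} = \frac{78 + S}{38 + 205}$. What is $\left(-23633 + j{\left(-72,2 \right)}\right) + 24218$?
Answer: $\frac{47387}{81} \approx 585.02$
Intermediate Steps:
$j{\left(S,H \right)} = \frac{26}{81} + \frac{S}{243}$ ($j{\left(S,H \right)} = \frac{78 + S}{243} = \left(78 + S\right) \frac{1}{243} = \frac{26}{81} + \frac{S}{243}$)
$\left(-23633 + j{\left(-72,2 \right)}\right) + 24218 = \left(-23633 + \left(\frac{26}{81} + \frac{1}{243} \left(-72\right)\right)\right) + 24218 = \left(-23633 + \left(\frac{26}{81} - \frac{8}{27}\right)\right) + 24218 = \left(-23633 + \frac{2}{81}\right) + 24218 = - \frac{1914271}{81} + 24218 = \frac{47387}{81}$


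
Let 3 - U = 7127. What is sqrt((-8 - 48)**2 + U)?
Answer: 2*I*sqrt(997) ≈ 63.151*I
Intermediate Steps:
U = -7124 (U = 3 - 1*7127 = 3 - 7127 = -7124)
sqrt((-8 - 48)**2 + U) = sqrt((-8 - 48)**2 - 7124) = sqrt((-56)**2 - 7124) = sqrt(3136 - 7124) = sqrt(-3988) = 2*I*sqrt(997)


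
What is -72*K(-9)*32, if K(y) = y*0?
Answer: 0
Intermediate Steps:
K(y) = 0
-72*K(-9)*32 = -72*0*32 = 0*32 = 0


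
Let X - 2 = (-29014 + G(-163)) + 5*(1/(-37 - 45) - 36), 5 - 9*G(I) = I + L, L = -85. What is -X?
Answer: 21522995/738 ≈ 29164.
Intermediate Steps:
G(I) = 10 - I/9 (G(I) = 5/9 - (I - 85)/9 = 5/9 - (-85 + I)/9 = 5/9 + (85/9 - I/9) = 10 - I/9)
X = -21522995/738 (X = 2 + ((-29014 + (10 - ⅑*(-163))) + 5*(1/(-37 - 45) - 36)) = 2 + ((-29014 + (10 + 163/9)) + 5*(1/(-82) - 36)) = 2 + ((-29014 + 253/9) + 5*(-1/82 - 36)) = 2 + (-260873/9 + 5*(-2953/82)) = 2 + (-260873/9 - 14765/82) = 2 - 21524471/738 = -21522995/738 ≈ -29164.)
-X = -1*(-21522995/738) = 21522995/738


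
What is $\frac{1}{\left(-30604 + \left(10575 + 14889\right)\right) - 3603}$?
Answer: $- \frac{1}{8743} \approx -0.00011438$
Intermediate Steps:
$\frac{1}{\left(-30604 + \left(10575 + 14889\right)\right) - 3603} = \frac{1}{\left(-30604 + 25464\right) - 3603} = \frac{1}{-5140 - 3603} = \frac{1}{-8743} = - \frac{1}{8743}$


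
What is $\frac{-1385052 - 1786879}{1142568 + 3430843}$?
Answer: $- \frac{3171931}{4573411} \approx -0.69356$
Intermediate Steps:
$\frac{-1385052 - 1786879}{1142568 + 3430843} = - \frac{3171931}{4573411}$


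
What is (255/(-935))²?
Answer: 9/121 ≈ 0.074380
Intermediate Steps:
(255/(-935))² = (255*(-1/935))² = (-3/11)² = 9/121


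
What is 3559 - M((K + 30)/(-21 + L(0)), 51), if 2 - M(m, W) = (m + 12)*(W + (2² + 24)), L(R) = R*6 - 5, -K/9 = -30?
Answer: 46715/13 ≈ 3593.5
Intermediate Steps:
K = 270 (K = -9*(-30) = 270)
L(R) = -5 + 6*R (L(R) = 6*R - 5 = -5 + 6*R)
M(m, W) = 2 - (12 + m)*(28 + W) (M(m, W) = 2 - (m + 12)*(W + (2² + 24)) = 2 - (12 + m)*(W + (4 + 24)) = 2 - (12 + m)*(W + 28) = 2 - (12 + m)*(28 + W))
3559 - M((K + 30)/(-21 + L(0)), 51) = 3559 - (-334 - 28*(270 + 30)/(-21 + (-5 + 6*0)) - 12*51 - 1*51*(270 + 30)/(-21 + (-5 + 6*0))) = 3559 - (-334 - 8400/(-21 + (-5 + 0)) - 612 - 1*51*300/(-21 + (-5 + 0))) = 3559 - (-334 - 8400/(-21 - 5) - 612 - 1*51*300/(-21 - 5)) = 3559 - (-334 - 8400/(-26) - 612 - 1*51*300/(-26)) = 3559 - (-334 - 8400*(-1)/26 - 612 - 1*51*300*(-1/26)) = 3559 - (-334 - 28*(-150/13) - 612 - 1*51*(-150/13)) = 3559 - (-334 + 4200/13 - 612 + 7650/13) = 3559 - 1*(-448/13) = 3559 + 448/13 = 46715/13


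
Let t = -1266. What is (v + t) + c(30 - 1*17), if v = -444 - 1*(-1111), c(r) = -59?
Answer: -658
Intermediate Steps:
v = 667 (v = -444 + 1111 = 667)
(v + t) + c(30 - 1*17) = (667 - 1266) - 59 = -599 - 59 = -658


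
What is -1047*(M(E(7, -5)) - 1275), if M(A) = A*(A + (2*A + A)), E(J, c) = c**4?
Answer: -1634602575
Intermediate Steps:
M(A) = 4*A**2 (M(A) = A*(A + 3*A) = A*(4*A) = 4*A**2)
-1047*(M(E(7, -5)) - 1275) = -1047*(4*((-5)**4)**2 - 1275) = -1047*(4*625**2 - 1275) = -1047*(4*390625 - 1275) = -1047*(1562500 - 1275) = -1047*1561225 = -1634602575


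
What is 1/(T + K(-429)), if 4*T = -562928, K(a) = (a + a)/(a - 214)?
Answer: -643/90489818 ≈ -7.1058e-6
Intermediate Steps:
K(a) = 2*a/(-214 + a) (K(a) = (2*a)/(-214 + a) = 2*a/(-214 + a))
T = -140732 (T = (¼)*(-562928) = -140732)
1/(T + K(-429)) = 1/(-140732 + 2*(-429)/(-214 - 429)) = 1/(-140732 + 2*(-429)/(-643)) = 1/(-140732 + 2*(-429)*(-1/643)) = 1/(-140732 + 858/643) = 1/(-90489818/643) = -643/90489818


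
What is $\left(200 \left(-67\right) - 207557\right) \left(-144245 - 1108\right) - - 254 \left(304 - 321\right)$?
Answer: $32116758503$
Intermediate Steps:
$\left(200 \left(-67\right) - 207557\right) \left(-144245 - 1108\right) - - 254 \left(304 - 321\right) = \left(-13400 - 207557\right) \left(-145353\right) - \left(-254\right) \left(-17\right) = \left(-220957\right) \left(-145353\right) - 4318 = 32116762821 - 4318 = 32116758503$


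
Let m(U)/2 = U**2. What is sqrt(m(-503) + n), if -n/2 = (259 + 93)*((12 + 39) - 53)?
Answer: sqrt(507426) ≈ 712.34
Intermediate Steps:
m(U) = 2*U**2
n = 1408 (n = -2*(259 + 93)*((12 + 39) - 53) = -704*(51 - 53) = -704*(-2) = -2*(-704) = 1408)
sqrt(m(-503) + n) = sqrt(2*(-503)**2 + 1408) = sqrt(2*253009 + 1408) = sqrt(506018 + 1408) = sqrt(507426)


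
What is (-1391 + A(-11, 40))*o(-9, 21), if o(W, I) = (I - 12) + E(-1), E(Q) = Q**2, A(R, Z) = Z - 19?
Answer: -13700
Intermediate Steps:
A(R, Z) = -19 + Z
o(W, I) = -11 + I (o(W, I) = (I - 12) + (-1)**2 = (-12 + I) + 1 = -11 + I)
(-1391 + A(-11, 40))*o(-9, 21) = (-1391 + (-19 + 40))*(-11 + 21) = (-1391 + 21)*10 = -1370*10 = -13700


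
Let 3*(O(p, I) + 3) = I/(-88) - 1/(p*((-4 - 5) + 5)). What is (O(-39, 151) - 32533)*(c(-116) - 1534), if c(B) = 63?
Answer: 492779950057/10296 ≈ 4.7861e+7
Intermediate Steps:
O(p, I) = -3 - I/264 + 1/(12*p) (O(p, I) = -3 + (I/(-88) - 1/(p*((-4 - 5) + 5)))/3 = -3 + (I*(-1/88) - 1/(p*(-9 + 5)))/3 = -3 + (-I/88 - 1/(p*(-4)))/3 = -3 + (-I/88 - 1/((-4*p)))/3 = -3 + (-I/88 - (-1)/(4*p))/3 = -3 + (-I/88 + 1/(4*p))/3 = -3 + (-I/264 + 1/(12*p)) = -3 - I/264 + 1/(12*p))
(O(-39, 151) - 32533)*(c(-116) - 1534) = ((1/264)*(22 - 1*(-39)*(792 + 151))/(-39) - 32533)*(63 - 1534) = ((1/264)*(-1/39)*(22 - 1*(-39)*943) - 32533)*(-1471) = ((1/264)*(-1/39)*(22 + 36777) - 32533)*(-1471) = ((1/264)*(-1/39)*36799 - 32533)*(-1471) = (-36799/10296 - 32533)*(-1471) = -334996567/10296*(-1471) = 492779950057/10296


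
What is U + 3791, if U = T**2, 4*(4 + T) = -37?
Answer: 63465/16 ≈ 3966.6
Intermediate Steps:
T = -53/4 (T = -4 + (1/4)*(-37) = -4 - 37/4 = -53/4 ≈ -13.250)
U = 2809/16 (U = (-53/4)**2 = 2809/16 ≈ 175.56)
U + 3791 = 2809/16 + 3791 = 63465/16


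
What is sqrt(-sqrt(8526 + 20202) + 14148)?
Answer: sqrt(14148 - 6*sqrt(798)) ≈ 118.23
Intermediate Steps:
sqrt(-sqrt(8526 + 20202) + 14148) = sqrt(-sqrt(28728) + 14148) = sqrt(-6*sqrt(798) + 14148) = sqrt(14148 - 6*sqrt(798))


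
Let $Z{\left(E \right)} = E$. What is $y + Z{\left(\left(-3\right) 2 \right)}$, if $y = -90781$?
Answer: $-90787$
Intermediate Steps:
$y + Z{\left(\left(-3\right) 2 \right)} = -90781 - 6 = -90787$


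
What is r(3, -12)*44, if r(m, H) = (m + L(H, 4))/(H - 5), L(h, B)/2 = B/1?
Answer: -484/17 ≈ -28.471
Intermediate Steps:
L(h, B) = 2*B (L(h, B) = 2*(B/1) = 2*(B*1) = 2*B)
r(m, H) = (8 + m)/(-5 + H) (r(m, H) = (m + 2*4)/(H - 5) = (m + 8)/(-5 + H) = (8 + m)/(-5 + H))
r(3, -12)*44 = ((8 + 3)/(-5 - 12))*44 = (11/(-17))*44 = -1/17*11*44 = -11/17*44 = -484/17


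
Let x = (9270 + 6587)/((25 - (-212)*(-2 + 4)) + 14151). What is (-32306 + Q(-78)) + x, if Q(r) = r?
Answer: -472790543/14600 ≈ -32383.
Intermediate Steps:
x = 15857/14600 (x = 15857/((25 - (-212)*2) + 14151) = 15857/((25 - 53*(-8)) + 14151) = 15857/((25 + 424) + 14151) = 15857/(449 + 14151) = 15857/14600 ≈ 1.0861)
(-32306 + Q(-78)) + x = (-32306 - 78) + 15857/14600 = -32384 + 15857/14600 = -472790543/14600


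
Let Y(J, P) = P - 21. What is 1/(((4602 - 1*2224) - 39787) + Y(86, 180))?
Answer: -1/37250 ≈ -2.6846e-5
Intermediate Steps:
Y(J, P) = -21 + P
1/(((4602 - 1*2224) - 39787) + Y(86, 180)) = 1/(((4602 - 1*2224) - 39787) + (-21 + 180)) = 1/(((4602 - 2224) - 39787) + 159) = 1/((2378 - 39787) + 159) = 1/(-37409 + 159) = 1/(-37250) = -1/37250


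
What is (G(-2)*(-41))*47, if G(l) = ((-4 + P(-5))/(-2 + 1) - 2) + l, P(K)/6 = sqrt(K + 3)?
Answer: 11562*I*sqrt(2) ≈ 16351.0*I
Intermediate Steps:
P(K) = 6*sqrt(3 + K) (P(K) = 6*sqrt(K + 3) = 6*sqrt(3 + K))
G(l) = 2 + l - 6*I*sqrt(2) (G(l) = ((-4 + 6*sqrt(3 - 5))/(-2 + 1) - 2) + l = ((-4 + 6*sqrt(-2))/(-1) - 2) + l = ((-4 + 6*(I*sqrt(2)))*(-1) - 2) + l = ((-4 + 6*I*sqrt(2))*(-1) - 2) + l = ((4 - 6*I*sqrt(2)) - 2) + l = (2 - 6*I*sqrt(2)) + l = 2 + l - 6*I*sqrt(2))
(G(-2)*(-41))*47 = ((2 - 2 - 6*I*sqrt(2))*(-41))*47 = (-6*I*sqrt(2)*(-41))*47 = (246*I*sqrt(2))*47 = 11562*I*sqrt(2)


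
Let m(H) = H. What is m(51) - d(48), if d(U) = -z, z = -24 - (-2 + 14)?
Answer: 15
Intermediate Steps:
z = -36 (z = -24 - 1*12 = -24 - 12 = -36)
d(U) = 36 (d(U) = -1*(-36) = 36)
m(51) - d(48) = 51 - 1*36 = 51 - 36 = 15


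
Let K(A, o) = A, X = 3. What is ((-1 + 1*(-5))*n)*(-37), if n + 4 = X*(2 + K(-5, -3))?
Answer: -2886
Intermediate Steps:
n = -13 (n = -4 + 3*(2 - 5) = -4 + 3*(-3) = -4 - 9 = -13)
((-1 + 1*(-5))*n)*(-37) = ((-1 + 1*(-5))*(-13))*(-37) = ((-1 - 5)*(-13))*(-37) = -6*(-13)*(-37) = 78*(-37) = -2886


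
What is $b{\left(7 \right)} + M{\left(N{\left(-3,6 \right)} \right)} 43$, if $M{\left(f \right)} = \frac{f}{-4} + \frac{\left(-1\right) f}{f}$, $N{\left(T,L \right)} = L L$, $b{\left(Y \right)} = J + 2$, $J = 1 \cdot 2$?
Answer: $-426$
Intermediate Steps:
$J = 2$
$b{\left(Y \right)} = 4$ ($b{\left(Y \right)} = 2 + 2 = 4$)
$N{\left(T,L \right)} = L^{2}$
$M{\left(f \right)} = -1 - \frac{f}{4}$ ($M{\left(f \right)} = f \left(- \frac{1}{4}\right) - 1 = - \frac{f}{4} - 1 = -1 - \frac{f}{4}$)
$b{\left(7 \right)} + M{\left(N{\left(-3,6 \right)} \right)} 43 = 4 + \left(-1 - \frac{6^{2}}{4}\right) 43 = 4 + \left(-1 - 9\right) 43 = 4 - 430 = -426$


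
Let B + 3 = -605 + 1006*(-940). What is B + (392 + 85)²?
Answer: -718719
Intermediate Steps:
B = -946248 (B = -3 + (-605 + 1006*(-940)) = -3 + (-605 - 945640) = -3 - 946245 = -946248)
B + (392 + 85)² = -946248 + (392 + 85)² = -946248 + 477² = -946248 + 227529 = -718719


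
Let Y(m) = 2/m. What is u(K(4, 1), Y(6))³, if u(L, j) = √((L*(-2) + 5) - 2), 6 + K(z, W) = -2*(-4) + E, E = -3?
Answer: 5*√5 ≈ 11.180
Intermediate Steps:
K(z, W) = -1 (K(z, W) = -6 + (-2*(-4) - 3) = -6 + (8 - 3) = -6 + 5 = -1)
u(L, j) = √(3 - 2*L) (u(L, j) = √((-2*L + 5) - 2) = √((5 - 2*L) - 2) = √(3 - 2*L))
u(K(4, 1), Y(6))³ = (√(3 - 2*(-1)))³ = (√(3 + 2))³ = (√5)³ = 5*√5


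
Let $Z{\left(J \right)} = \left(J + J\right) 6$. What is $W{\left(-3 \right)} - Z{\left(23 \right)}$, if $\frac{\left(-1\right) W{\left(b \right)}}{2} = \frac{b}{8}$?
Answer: $- \frac{1101}{4} \approx -275.25$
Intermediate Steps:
$Z{\left(J \right)} = 12 J$ ($Z{\left(J \right)} = 2 J 6 = 12 J$)
$W{\left(b \right)} = - \frac{b}{4}$ ($W{\left(b \right)} = - 2 \frac{b}{8} = - \frac{b}{4}$)
$W{\left(-3 \right)} - Z{\left(23 \right)} = \left(- \frac{1}{4}\right) \left(-3\right) - 12 \cdot 23 = \frac{3}{4} - 276 = - \frac{1101}{4}$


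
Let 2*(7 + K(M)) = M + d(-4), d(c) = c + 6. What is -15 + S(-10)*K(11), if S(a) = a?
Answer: -10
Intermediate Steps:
d(c) = 6 + c
K(M) = -6 + M/2 (K(M) = -7 + (M + (6 - 4))/2 = -7 + (M + 2)/2 = -7 + (2 + M)/2 = -7 + (1 + M/2) = -6 + M/2)
-15 + S(-10)*K(11) = -15 - 10*(-6 + (1/2)*11) = -15 - 10*(-6 + 11/2) = -15 - 10*(-1/2) = -15 + 5 = -10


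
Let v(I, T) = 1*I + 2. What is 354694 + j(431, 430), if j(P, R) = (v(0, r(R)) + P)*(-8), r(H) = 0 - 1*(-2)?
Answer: 351230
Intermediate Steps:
r(H) = 2 (r(H) = 0 + 2 = 2)
v(I, T) = 2 + I (v(I, T) = I + 2 = 2 + I)
j(P, R) = -16 - 8*P (j(P, R) = ((2 + 0) + P)*(-8) = (2 + P)*(-8) = -16 - 8*P)
354694 + j(431, 430) = 354694 + (-16 - 8*431) = 354694 + (-16 - 3448) = 354694 - 3464 = 351230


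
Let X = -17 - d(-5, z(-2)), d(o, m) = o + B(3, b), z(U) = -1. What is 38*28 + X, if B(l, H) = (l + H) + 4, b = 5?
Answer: 1040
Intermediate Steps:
B(l, H) = 4 + H + l (B(l, H) = (H + l) + 4 = 4 + H + l)
d(o, m) = 12 + o (d(o, m) = o + (4 + 5 + 3) = o + 12 = 12 + o)
X = -24 (X = -17 - (12 - 5) = -17 - 1*7 = -17 - 7 = -24)
38*28 + X = 38*28 - 24 = 1064 - 24 = 1040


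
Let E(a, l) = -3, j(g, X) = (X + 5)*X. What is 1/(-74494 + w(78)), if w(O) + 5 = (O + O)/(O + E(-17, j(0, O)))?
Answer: -25/1862423 ≈ -1.3423e-5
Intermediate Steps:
j(g, X) = X*(5 + X) (j(g, X) = (5 + X)*X = X*(5 + X))
w(O) = -5 + 2*O/(-3 + O) (w(O) = -5 + (O + O)/(O - 3) = -5 + (2*O)/(-3 + O) = -5 + 2*O/(-3 + O))
1/(-74494 + w(78)) = 1/(-74494 + 3*(5 - 1*78)/(-3 + 78)) = 1/(-74494 + 3*(5 - 78)/75) = 1/(-74494 + 3*(1/75)*(-73)) = 1/(-74494 - 73/25) = 1/(-1862423/25) = -25/1862423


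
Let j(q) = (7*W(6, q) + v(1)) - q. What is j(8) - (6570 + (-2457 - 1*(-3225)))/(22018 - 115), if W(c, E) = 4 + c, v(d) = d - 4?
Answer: 428313/7301 ≈ 58.665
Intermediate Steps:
v(d) = -4 + d
j(q) = 67 - q (j(q) = (7*(4 + 6) + (-4 + 1)) - q = (7*10 - 3) - q = (70 - 3) - q = 67 - q)
j(8) - (6570 + (-2457 - 1*(-3225)))/(22018 - 115) = (67 - 1*8) - (6570 + (-2457 - 1*(-3225)))/(22018 - 115) = (67 - 8) - (6570 + (-2457 + 3225))/21903 = 59 - (6570 + 768)/21903 = 59 - 7338/21903 = 59 - 1*2446/7301 = 59 - 2446/7301 = 428313/7301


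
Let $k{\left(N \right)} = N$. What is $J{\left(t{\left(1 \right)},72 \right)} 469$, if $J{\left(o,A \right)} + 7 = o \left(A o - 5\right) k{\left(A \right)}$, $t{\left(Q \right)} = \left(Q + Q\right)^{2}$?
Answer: $38222093$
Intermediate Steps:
$t{\left(Q \right)} = 4 Q^{2}$ ($t{\left(Q \right)} = \left(2 Q\right)^{2} = 4 Q^{2}$)
$J{\left(o,A \right)} = -7 + A o \left(-5 + A o\right)$ ($J{\left(o,A \right)} = -7 + o \left(A o - 5\right) A = -7 + o \left(-5 + A o\right) A = -7 + A o \left(-5 + A o\right)$)
$J{\left(t{\left(1 \right)},72 \right)} 469 = \left(-7 + 72^{2} \left(4 \cdot 1^{2}\right)^{2} - 360 \cdot 4 \cdot 1^{2}\right) 469 = \left(-7 + 5184 \left(4 \cdot 1\right)^{2} - 360 \cdot 4 \cdot 1\right) 469 = \left(-7 + 5184 \cdot 4^{2} - 360 \cdot 4\right) 469 = \left(-7 + 5184 \cdot 16 - 1440\right) 469 = \left(-7 + 82944 - 1440\right) 469 = 81497 \cdot 469 = 38222093$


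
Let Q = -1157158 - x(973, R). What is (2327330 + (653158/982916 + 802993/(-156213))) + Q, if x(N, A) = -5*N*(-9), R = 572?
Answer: 7861343994918721/6979284414 ≈ 1.1264e+6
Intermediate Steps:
x(N, A) = 45*N
Q = -1200943 (Q = -1157158 - 45*973 = -1157158 - 1*43785 = -1157158 - 43785 = -1200943)
(2327330 + (653158/982916 + 802993/(-156213))) + Q = (2327330 + (653158/982916 + 802993/(-156213))) - 1200943 = (2327330 + (653158*(1/982916) + 802993*(-1/156213))) - 1200943 = (2327330 + (29689/44678 - 802993/156213)) - 1200943 = (2327330 - 31238313497/6979284414) - 1200943 = 16243066756921123/6979284414 - 1200943 = 7861343994918721/6979284414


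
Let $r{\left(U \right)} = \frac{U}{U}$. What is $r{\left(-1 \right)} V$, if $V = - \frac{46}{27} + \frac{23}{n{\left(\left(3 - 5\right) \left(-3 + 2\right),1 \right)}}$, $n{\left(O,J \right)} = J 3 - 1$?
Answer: $\frac{529}{54} \approx 9.7963$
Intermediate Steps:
$n{\left(O,J \right)} = -1 + 3 J$ ($n{\left(O,J \right)} = 3 J - 1 = -1 + 3 J$)
$V = \frac{529}{54}$ ($V = - \frac{46}{27} + \frac{23}{-1 + 3 \cdot 1} = \left(-46\right) \frac{1}{27} + \frac{23}{-1 + 3} = - \frac{46}{27} + \frac{23}{2} = \frac{529}{54} \approx 9.7963$)
$r{\left(U \right)} = 1$
$r{\left(-1 \right)} V = 1 \cdot \frac{529}{54} = \frac{529}{54}$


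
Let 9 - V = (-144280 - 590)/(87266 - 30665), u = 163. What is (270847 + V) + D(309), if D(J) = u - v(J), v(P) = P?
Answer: 5107533860/18867 ≈ 2.7071e+5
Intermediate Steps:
D(J) = 163 - J
V = 218093/18867 (V = 9 - (-144280 - 590)/(87266 - 30665) = 9 - (-144870)/56601 = 9 - 1*(-48290/18867) = 9 + 48290/18867 = 218093/18867 ≈ 11.559)
(270847 + V) + D(309) = (270847 + 218093/18867) + (163 - 1*309) = 5110288442/18867 + (163 - 309) = 5110288442/18867 - 146 = 5107533860/18867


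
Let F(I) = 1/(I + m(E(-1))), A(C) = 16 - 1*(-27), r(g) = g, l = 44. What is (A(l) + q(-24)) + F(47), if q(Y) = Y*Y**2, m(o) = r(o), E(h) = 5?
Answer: -716611/52 ≈ -13781.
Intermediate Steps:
m(o) = o
q(Y) = Y**3
A(C) = 43 (A(C) = 16 + 27 = 43)
F(I) = 1/(5 + I) (F(I) = 1/(I + 5) = 1/(5 + I))
(A(l) + q(-24)) + F(47) = (43 + (-24)**3) + 1/(5 + 47) = (43 - 13824) + 1/52 = -13781 + 1/52 = -716611/52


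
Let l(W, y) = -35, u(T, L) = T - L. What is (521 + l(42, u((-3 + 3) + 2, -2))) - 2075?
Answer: -1589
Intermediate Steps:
(521 + l(42, u((-3 + 3) + 2, -2))) - 2075 = (521 - 35) - 2075 = 486 - 2075 = -1589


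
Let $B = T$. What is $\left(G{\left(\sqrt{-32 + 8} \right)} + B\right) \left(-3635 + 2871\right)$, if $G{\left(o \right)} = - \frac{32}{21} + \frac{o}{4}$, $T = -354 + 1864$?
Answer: $- \frac{24201992}{21} - 382 i \sqrt{6} \approx -1.1525 \cdot 10^{6} - 935.71 i$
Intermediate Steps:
$T = 1510$
$G{\left(o \right)} = - \frac{32}{21} + \frac{o}{4}$ ($G{\left(o \right)} = \left(-32\right) \frac{1}{21} + o \frac{1}{4} = - \frac{32}{21} + \frac{o}{4}$)
$B = 1510$
$\left(G{\left(\sqrt{-32 + 8} \right)} + B\right) \left(-3635 + 2871\right) = \left(\left(- \frac{32}{21} + \frac{\sqrt{-32 + 8}}{4}\right) + 1510\right) \left(-3635 + 2871\right) = \left(\left(- \frac{32}{21} + \frac{\sqrt{-24}}{4}\right) + 1510\right) \left(-764\right) = \left(\left(- \frac{32}{21} + \frac{2 i \sqrt{6}}{4}\right) + 1510\right) \left(-764\right) = \left(\left(- \frac{32}{21} + \frac{i \sqrt{6}}{2}\right) + 1510\right) \left(-764\right) = \left(\frac{31678}{21} + \frac{i \sqrt{6}}{2}\right) \left(-764\right) = - \frac{24201992}{21} - 382 i \sqrt{6}$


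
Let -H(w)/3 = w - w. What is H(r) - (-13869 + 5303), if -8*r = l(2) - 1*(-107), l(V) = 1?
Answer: 8566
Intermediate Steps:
r = -27/2 (r = -(1 - 1*(-107))/8 = -(1 + 107)/8 = -⅛*108 = -27/2 ≈ -13.500)
H(w) = 0 (H(w) = -3*(w - w) = -3*0 = 0)
H(r) - (-13869 + 5303) = 0 - (-13869 + 5303) = 0 - 1*(-8566) = 0 + 8566 = 8566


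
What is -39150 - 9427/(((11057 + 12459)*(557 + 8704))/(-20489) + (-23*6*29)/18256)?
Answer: -1010734585620958/25817560221 ≈ -39149.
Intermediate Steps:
-39150 - 9427/(((11057 + 12459)*(557 + 8704))/(-20489) + (-23*6*29)/18256) = -39150 - 9427/((23516*9261)*(-1/20489) - 138*29*(1/18256)) = -39150 - 9427/(217781676*(-1/20489) - 4002*1/18256) = -39150 - 9427/(-31111668/2927 - 2001/9128) = -39150 - 9427/(-283993162431/26717656) = -39150 - 9427*(-26717656/283993162431) = -39150 + 22897031192/25817560221 = -1010734585620958/25817560221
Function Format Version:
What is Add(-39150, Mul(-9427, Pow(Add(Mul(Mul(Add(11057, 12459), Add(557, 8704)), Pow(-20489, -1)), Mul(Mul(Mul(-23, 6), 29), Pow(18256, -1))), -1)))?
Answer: Rational(-1010734585620958, 25817560221) ≈ -39149.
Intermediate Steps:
Add(-39150, Mul(-9427, Pow(Add(Mul(Mul(Add(11057, 12459), Add(557, 8704)), Pow(-20489, -1)), Mul(Mul(Mul(-23, 6), 29), Pow(18256, -1))), -1))) = Add(-39150, Mul(-9427, Pow(Add(Mul(Mul(23516, 9261), Rational(-1, 20489)), Mul(Mul(-138, 29), Rational(1, 18256))), -1))) = Add(-39150, Mul(-9427, Pow(Add(Mul(217781676, Rational(-1, 20489)), Mul(-4002, Rational(1, 18256))), -1))) = Add(-39150, Mul(-9427, Pow(Add(Rational(-31111668, 2927), Rational(-2001, 9128)), -1))) = Add(-39150, Mul(-9427, Pow(Rational(-283993162431, 26717656), -1))) = Add(-39150, Mul(-9427, Rational(-26717656, 283993162431))) = Add(-39150, Rational(22897031192, 25817560221)) = Rational(-1010734585620958, 25817560221)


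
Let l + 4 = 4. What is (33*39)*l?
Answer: 0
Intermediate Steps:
l = 0 (l = -4 + 4 = 0)
(33*39)*l = (33*39)*0 = 1287*0 = 0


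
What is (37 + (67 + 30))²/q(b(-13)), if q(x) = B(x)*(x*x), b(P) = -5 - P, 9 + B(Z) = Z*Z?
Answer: 4489/880 ≈ 5.1011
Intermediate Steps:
B(Z) = -9 + Z² (B(Z) = -9 + Z*Z = -9 + Z²)
q(x) = x²*(-9 + x²) (q(x) = (-9 + x²)*(x*x) = (-9 + x²)*x² = x²*(-9 + x²))
(37 + (67 + 30))²/q(b(-13)) = (37 + (67 + 30))²/(((-5 - 1*(-13))²*(-9 + (-5 - 1*(-13))²))) = (37 + 97)²/(((-5 + 13)²*(-9 + (-5 + 13)²))) = 134²/((8²*(-9 + 8²))) = 17956/((64*(-9 + 64))) = 17956/((64*55)) = 17956/3520 = 17956*(1/3520) = 4489/880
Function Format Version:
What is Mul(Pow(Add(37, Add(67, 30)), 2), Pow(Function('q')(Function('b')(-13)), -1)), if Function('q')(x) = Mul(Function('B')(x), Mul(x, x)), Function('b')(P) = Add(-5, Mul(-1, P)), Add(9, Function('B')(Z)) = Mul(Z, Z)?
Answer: Rational(4489, 880) ≈ 5.1011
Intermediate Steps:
Function('B')(Z) = Add(-9, Pow(Z, 2)) (Function('B')(Z) = Add(-9, Mul(Z, Z)) = Add(-9, Pow(Z, 2)))
Function('q')(x) = Mul(Pow(x, 2), Add(-9, Pow(x, 2))) (Function('q')(x) = Mul(Add(-9, Pow(x, 2)), Mul(x, x)) = Mul(Add(-9, Pow(x, 2)), Pow(x, 2)) = Mul(Pow(x, 2), Add(-9, Pow(x, 2))))
Mul(Pow(Add(37, Add(67, 30)), 2), Pow(Function('q')(Function('b')(-13)), -1)) = Mul(Pow(Add(37, Add(67, 30)), 2), Pow(Mul(Pow(Add(-5, Mul(-1, -13)), 2), Add(-9, Pow(Add(-5, Mul(-1, -13)), 2))), -1)) = Mul(Pow(Add(37, 97), 2), Pow(Mul(Pow(Add(-5, 13), 2), Add(-9, Pow(Add(-5, 13), 2))), -1)) = Mul(Pow(134, 2), Pow(Mul(Pow(8, 2), Add(-9, Pow(8, 2))), -1)) = Mul(17956, Pow(Mul(64, Add(-9, 64)), -1)) = Mul(17956, Pow(Mul(64, 55), -1)) = Mul(17956, Pow(3520, -1)) = Mul(17956, Rational(1, 3520)) = Rational(4489, 880)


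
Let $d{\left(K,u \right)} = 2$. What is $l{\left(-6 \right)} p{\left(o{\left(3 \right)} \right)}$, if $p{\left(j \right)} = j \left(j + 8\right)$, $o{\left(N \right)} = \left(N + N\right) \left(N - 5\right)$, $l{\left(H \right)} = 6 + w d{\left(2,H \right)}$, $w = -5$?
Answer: $-192$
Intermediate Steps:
$l{\left(H \right)} = -4$ ($l{\left(H \right)} = 6 - 10 = -4$)
$o{\left(N \right)} = 2 N \left(-5 + N\right)$
$p{\left(j \right)} = j \left(8 + j\right)$
$l{\left(-6 \right)} p{\left(o{\left(3 \right)} \right)} = - 4 \cdot 2 \cdot 3 \left(-5 + 3\right) \left(8 + 2 \cdot 3 \left(-5 + 3\right)\right) = - 4 \cdot 2 \cdot 3 \left(-2\right) \left(8 + 2 \cdot 3 \left(-2\right)\right) = - 4 \left(- 12 \left(8 - 12\right)\right) = - 4 \left(\left(-12\right) \left(-4\right)\right) = \left(-4\right) 48 = -192$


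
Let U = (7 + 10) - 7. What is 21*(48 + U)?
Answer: 1218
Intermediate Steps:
U = 10 (U = 17 - 7 = 10)
21*(48 + U) = 21*(48 + 10) = 21*58 = 1218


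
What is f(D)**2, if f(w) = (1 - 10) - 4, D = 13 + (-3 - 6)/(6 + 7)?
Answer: 169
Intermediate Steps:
D = 160/13 (D = 13 - 9/13 = 160/13 ≈ 12.308)
f(w) = -13 (f(w) = -9 - 4 = -13)
f(D)**2 = (-13)**2 = 169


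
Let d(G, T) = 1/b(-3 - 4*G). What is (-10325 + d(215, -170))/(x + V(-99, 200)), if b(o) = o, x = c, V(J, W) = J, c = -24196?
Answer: 8910476/20966585 ≈ 0.42498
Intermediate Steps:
x = -24196
d(G, T) = 1/(-3 - 4*G)
(-10325 + d(215, -170))/(x + V(-99, 200)) = (-10325 - 1/(3 + 4*215))/(-24196 - 99) = (-10325 - 1/(3 + 860))/(-24295) = (-10325 - 1/863)*(-1/24295) = -8910476/863*(-1/24295) = 8910476/20966585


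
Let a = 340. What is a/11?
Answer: 340/11 ≈ 30.909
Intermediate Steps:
a/11 = 340/11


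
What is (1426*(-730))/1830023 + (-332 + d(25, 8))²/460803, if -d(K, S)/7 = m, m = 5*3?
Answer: -4200291763/27202583499 ≈ -0.15441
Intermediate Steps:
m = 15
d(K, S) = -105 (d(K, S) = -7*15 = -105)
(1426*(-730))/1830023 + (-332 + d(25, 8))²/460803 = (1426*(-730))/1830023 + (-332 - 105)²/460803 = -1040980*1/1830023 + (-437)²*(1/460803) = -33580/59033 + 190969*(1/460803) = -33580/59033 + 190969/460803 = -4200291763/27202583499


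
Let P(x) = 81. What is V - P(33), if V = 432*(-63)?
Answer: -27297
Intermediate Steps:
V = -27216
V - P(33) = -27216 - 1*81 = -27216 - 81 = -27297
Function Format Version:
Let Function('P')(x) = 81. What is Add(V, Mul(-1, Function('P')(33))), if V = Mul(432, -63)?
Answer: -27297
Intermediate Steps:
V = -27216
Add(V, Mul(-1, Function('P')(33))) = Add(-27216, Mul(-1, 81)) = Add(-27216, -81) = -27297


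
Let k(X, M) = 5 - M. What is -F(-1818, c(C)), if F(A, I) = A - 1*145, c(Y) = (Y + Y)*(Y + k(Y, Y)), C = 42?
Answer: 1963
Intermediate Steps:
c(Y) = 10*Y (c(Y) = (Y + Y)*(Y + (5 - Y)) = (2*Y)*5 = 10*Y)
F(A, I) = -145 + A (F(A, I) = A - 145 = -145 + A)
-F(-1818, c(C)) = -(-145 - 1818) = -1*(-1963) = 1963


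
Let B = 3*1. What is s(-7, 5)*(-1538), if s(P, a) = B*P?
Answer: 32298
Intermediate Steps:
B = 3
s(P, a) = 3*P
s(-7, 5)*(-1538) = (3*(-7))*(-1538) = -21*(-1538) = 32298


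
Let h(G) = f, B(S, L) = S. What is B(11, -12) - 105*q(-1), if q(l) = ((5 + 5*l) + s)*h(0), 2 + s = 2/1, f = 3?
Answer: 11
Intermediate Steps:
s = 0 (s = -2 + 2/1 = -2 + 2*1 = -2 + 2 = 0)
h(G) = 3
q(l) = 15 + 15*l (q(l) = ((5 + 5*l) + 0)*3 = (5 + 5*l)*3 = 15 + 15*l)
B(11, -12) - 105*q(-1) = 11 - 105*(15 + 15*(-1)) = 11 - 105*(15 - 15) = 11 - 105*0 = 11 + 0 = 11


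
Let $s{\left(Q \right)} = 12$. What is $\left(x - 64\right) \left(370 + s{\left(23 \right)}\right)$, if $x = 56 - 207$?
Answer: $-82130$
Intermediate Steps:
$x = -151$ ($x = 56 - 207 = -151$)
$\left(x - 64\right) \left(370 + s{\left(23 \right)}\right) = \left(-151 - 64\right) \left(370 + 12\right) = \left(-151 - 64\right) 382 = \left(-215\right) 382 = -82130$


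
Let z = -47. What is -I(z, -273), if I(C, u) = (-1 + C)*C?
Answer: -2256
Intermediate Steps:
I(C, u) = C*(-1 + C)
-I(z, -273) = -(-47)*(-1 - 47) = -(-47)*(-48) = -1*2256 = -2256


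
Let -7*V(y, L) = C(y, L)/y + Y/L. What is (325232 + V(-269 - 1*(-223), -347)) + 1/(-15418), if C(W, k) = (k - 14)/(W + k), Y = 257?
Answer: 55047723282147821/169256730279 ≈ 3.2523e+5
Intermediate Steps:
C(W, k) = (-14 + k)/(W + k)
V(y, L) = -257/(7*L) - (-14 + L)/(7*y*(L + y)) (V(y, L) = -(((-14 + L)/(y + L))/y + 257/L)/7 = -(((-14 + L)/(L + y))/y + 257/L)/7 = -((-14 + L)/(y*(L + y)) + 257/L)/7 = -(257/L + (-14 + L)/(y*(L + y)))/7 = -257/(7*L) - (-14 + L)/(7*y*(L + y)))
(325232 + V(-269 - 1*(-223), -347)) + 1/(-15418) = (325232 + (⅐)*(-347*(14 - 1*(-347)) - 257*(-269 - 1*(-223))*(-347 + (-269 - 1*(-223))))/(-347*(-269 - 1*(-223))*(-347 + (-269 - 1*(-223))))) + 1/(-15418) = (325232 + (⅐)*(-1/347)*(-347*(14 + 347) - 257*(-269 + 223)*(-347 + (-269 + 223)))/((-269 + 223)*(-347 + (-269 + 223)))) - 1/15418 = (325232 + (⅐)*(-1/347)*(-347*361 - 257*(-46)*(-347 - 46))/(-46*(-347 - 46))) - 1/15418 = (325232 + (⅐)*(-1/347)*(-1/46)*(-125267 - 257*(-46)*(-393))/(-393)) - 1/15418 = (325232 + (⅐)*(-1/347)*(-1/46)*(-1/393)*(-125267 - 4646046)) - 1/15418 = (325232 + (⅐)*(-1/347)*(-1/46)*(-1/393)*(-4771313)) - 1/15418 = (325232 + 4771313/43911462) - 1/15418 = 14281417380497/43911462 - 1/15418 = 55047723282147821/169256730279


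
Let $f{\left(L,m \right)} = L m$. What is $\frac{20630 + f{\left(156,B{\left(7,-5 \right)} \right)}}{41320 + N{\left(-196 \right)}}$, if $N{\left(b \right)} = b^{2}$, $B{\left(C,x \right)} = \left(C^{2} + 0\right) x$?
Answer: $- \frac{8795}{39868} \approx -0.2206$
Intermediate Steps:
$B{\left(C,x \right)} = x C^{2}$ ($B{\left(C,x \right)} = C^{2} x = x C^{2}$)
$\frac{20630 + f{\left(156,B{\left(7,-5 \right)} \right)}}{41320 + N{\left(-196 \right)}} = \frac{20630 + 156 \left(- 5 \cdot 7^{2}\right)}{41320 + \left(-196\right)^{2}} = \frac{20630 + 156 \left(\left(-5\right) 49\right)}{41320 + 38416} = \frac{20630 + 156 \left(-245\right)}{79736} = \left(20630 - 38220\right) \frac{1}{79736} = \left(-17590\right) \frac{1}{79736} = - \frac{8795}{39868}$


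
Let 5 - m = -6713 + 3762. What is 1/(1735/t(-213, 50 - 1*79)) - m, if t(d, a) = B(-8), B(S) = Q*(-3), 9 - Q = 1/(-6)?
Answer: -2051475/694 ≈ -2956.0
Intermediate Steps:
Q = 55/6 (Q = 9 - 1/(-6) = 9 - 1*(-⅙) = 9 + ⅙ = 55/6 ≈ 9.1667)
B(S) = -55/2 (B(S) = (55/6)*(-3) = -55/2)
t(d, a) = -55/2
m = 2956 (m = 5 - (-6713 + 3762) = 5 - 1*(-2951) = 5 + 2951 = 2956)
1/(1735/t(-213, 50 - 1*79)) - m = 1/(1735/(-55/2)) - 1*2956 = 1/(1735*(-2/55)) - 2956 = 1/(-694/11) - 2956 = -11/694 - 2956 = -2051475/694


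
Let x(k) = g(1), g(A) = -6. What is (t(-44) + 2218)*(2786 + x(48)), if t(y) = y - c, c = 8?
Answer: 6021480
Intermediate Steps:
x(k) = -6
t(y) = -8 + y (t(y) = y - 1*8 = y - 8 = -8 + y)
(t(-44) + 2218)*(2786 + x(48)) = ((-8 - 44) + 2218)*(2786 - 6) = (-52 + 2218)*2780 = 2166*2780 = 6021480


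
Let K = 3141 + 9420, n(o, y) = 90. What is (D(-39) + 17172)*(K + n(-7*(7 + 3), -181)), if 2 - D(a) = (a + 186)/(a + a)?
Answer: 5649595023/26 ≈ 2.1729e+8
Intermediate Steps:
D(a) = 2 - (186 + a)/(2*a) (D(a) = 2 - (a + 186)/(a + a) = 2 - (186 + a)/(2*a))
K = 12561
(D(-39) + 17172)*(K + n(-7*(7 + 3), -181)) = ((3/2 - 93/(-39)) + 17172)*(12561 + 90) = ((3/2 - 93*(-1/39)) + 17172)*12651 = ((3/2 + 31/13) + 17172)*12651 = (101/26 + 17172)*12651 = (446573/26)*12651 = 5649595023/26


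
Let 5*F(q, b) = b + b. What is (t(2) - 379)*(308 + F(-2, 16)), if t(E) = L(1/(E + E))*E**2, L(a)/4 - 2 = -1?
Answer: -570636/5 ≈ -1.1413e+5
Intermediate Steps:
L(a) = 4 (L(a) = 8 + 4*(-1) = 8 - 4 = 4)
t(E) = 4*E**2
F(q, b) = 2*b/5 (F(q, b) = (b + b)/5 = (2*b)/5 = 2*b/5)
(t(2) - 379)*(308 + F(-2, 16)) = (4*2**2 - 379)*(308 + (2/5)*16) = (4*4 - 379)*(308 + 32/5) = (16 - 379)*(1572/5) = -363*1572/5 = -570636/5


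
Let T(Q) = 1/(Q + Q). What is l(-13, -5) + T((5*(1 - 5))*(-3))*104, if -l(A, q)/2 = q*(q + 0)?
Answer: -737/15 ≈ -49.133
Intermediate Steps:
l(A, q) = -2*q² (l(A, q) = -2*q*(q + 0) = -2*q*q = -2*q²)
T(Q) = 1/(2*Q)
l(-13, -5) + T((5*(1 - 5))*(-3))*104 = -2*(-5)² + (1/(2*(((5*(1 - 5))*(-3)))))*104 = -2*25 + (1/(2*(((5*(-4))*(-3)))))*104 = -50 + (1/(2*((-20*(-3)))))*104 = -50 + ((½)/60)*104 = -50 + ((½)*(1/60))*104 = -50 + (1/120)*104 = -50 + 13/15 = -737/15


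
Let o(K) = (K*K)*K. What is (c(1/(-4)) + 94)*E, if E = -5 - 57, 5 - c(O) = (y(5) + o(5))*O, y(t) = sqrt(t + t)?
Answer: -16151/2 - 31*sqrt(10)/2 ≈ -8124.5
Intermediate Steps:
o(K) = K**3 (o(K) = K**2*K = K**3)
y(t) = sqrt(2)*sqrt(t) (y(t) = sqrt(2*t) = sqrt(2)*sqrt(t))
c(O) = 5 - O*(125 + sqrt(10)) (c(O) = 5 - (sqrt(2)*sqrt(5) + 5**3)*O = 5 - (sqrt(10) + 125)*O = 5 - (125 + sqrt(10))*O = 5 - O*(125 + sqrt(10)))
E = -62
(c(1/(-4)) + 94)*E = ((5 - 125/(-4) - 1/(-4)*sqrt(10)) + 94)*(-62) = ((5 - 125*(-1)/4 - 1*(-1/4)*sqrt(10)) + 94)*(-62) = ((5 - 125*(-1/4) - 1*(-1/4)*sqrt(10)) + 94)*(-62) = ((5 + 125/4 + sqrt(10)/4) + 94)*(-62) = ((145/4 + sqrt(10)/4) + 94)*(-62) = (521/4 + sqrt(10)/4)*(-62) = -16151/2 - 31*sqrt(10)/2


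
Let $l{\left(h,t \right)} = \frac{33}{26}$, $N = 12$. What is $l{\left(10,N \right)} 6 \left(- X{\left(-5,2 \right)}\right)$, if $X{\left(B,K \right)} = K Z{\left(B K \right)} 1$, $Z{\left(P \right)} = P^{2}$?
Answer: $- \frac{19800}{13} \approx -1523.1$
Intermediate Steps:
$l{\left(h,t \right)} = \frac{33}{26}$ ($l{\left(h,t \right)} = 33 \cdot \frac{1}{26} = \frac{33}{26}$)
$X{\left(B,K \right)} = B^{2} K^{3}$ ($X{\left(B,K \right)} = K \left(B K\right)^{2} \cdot 1 = K B^{2} K^{2} \cdot 1 = B^{2} K^{3} \cdot 1 = B^{2} K^{3}$)
$l{\left(10,N \right)} 6 \left(- X{\left(-5,2 \right)}\right) = \frac{33 \cdot 6 \left(- \left(-5\right)^{2} \cdot 2^{3}\right)}{26} = \frac{33 \cdot 6 \left(- 25 \cdot 8\right)}{26} = \frac{33 \cdot 6 \left(\left(-1\right) 200\right)}{26} = \frac{33 \cdot 6 \left(-200\right)}{26} = \frac{33}{26} \left(-1200\right) = - \frac{19800}{13}$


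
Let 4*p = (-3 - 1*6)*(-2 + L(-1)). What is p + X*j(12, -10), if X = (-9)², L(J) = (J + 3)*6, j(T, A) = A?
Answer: -1665/2 ≈ -832.50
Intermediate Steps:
L(J) = 18 + 6*J (L(J) = (3 + J)*6 = 18 + 6*J)
p = -45/2 (p = ((-3 - 1*6)*(-2 + (18 + 6*(-1))))/4 = ((-3 - 6)*(-2 + (18 - 6)))/4 = (-9*(-2 + 12))/4 = (-9*10)/4 = (¼)*(-90) = -45/2 ≈ -22.500)
X = 81
p + X*j(12, -10) = -45/2 + 81*(-10) = -45/2 - 810 = -1665/2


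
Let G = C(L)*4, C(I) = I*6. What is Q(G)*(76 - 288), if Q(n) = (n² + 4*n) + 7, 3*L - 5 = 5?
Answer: -1426124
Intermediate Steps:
L = 10/3 (L = 5/3 + (⅓)*5 = 5/3 + 5/3 = 10/3 ≈ 3.3333)
C(I) = 6*I
G = 80 (G = (6*(10/3))*4 = 20*4 = 80)
Q(n) = 7 + n² + 4*n
Q(G)*(76 - 288) = (7 + 80² + 4*80)*(76 - 288) = (7 + 6400 + 320)*(-212) = 6727*(-212) = -1426124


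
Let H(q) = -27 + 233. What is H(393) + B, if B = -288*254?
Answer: -72946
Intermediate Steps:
H(q) = 206
B = -73152
H(393) + B = 206 - 73152 = -72946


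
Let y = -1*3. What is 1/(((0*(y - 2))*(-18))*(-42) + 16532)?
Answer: 1/16532 ≈ 6.0489e-5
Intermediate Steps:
y = -3
1/(((0*(y - 2))*(-18))*(-42) + 16532) = 1/(((0*(-3 - 2))*(-18))*(-42) + 16532) = 1/(((0*(-5))*(-18))*(-42) + 16532) = 1/((0*(-18))*(-42) + 16532) = 1/(0*(-42) + 16532) = 1/(0 + 16532) = 1/16532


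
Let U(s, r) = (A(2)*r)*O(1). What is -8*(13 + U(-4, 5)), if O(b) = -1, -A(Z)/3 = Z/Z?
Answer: -224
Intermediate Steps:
A(Z) = -3 (A(Z) = -3*Z/Z = -3*1 = -3)
U(s, r) = 3*r (U(s, r) = -3*r*(-1) = 3*r)
-8*(13 + U(-4, 5)) = -8*(13 + 3*5) = -8*(13 + 15) = -8*28 = -224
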